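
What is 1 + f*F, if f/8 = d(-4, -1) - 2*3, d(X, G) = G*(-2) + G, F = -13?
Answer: 521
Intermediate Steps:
d(X, G) = -G (d(X, G) = -2*G + G = -G)
f = -40 (f = 8*(-1*(-1) - 2*3) = 8*(1 - 6) = 8*(-5) = -40)
1 + f*F = 1 - 40*(-13) = 1 + 520 = 521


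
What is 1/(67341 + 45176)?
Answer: 1/112517 ≈ 8.8876e-6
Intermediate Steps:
1/(67341 + 45176) = 1/112517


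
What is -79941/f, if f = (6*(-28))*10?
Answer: 26647/560 ≈ 47.584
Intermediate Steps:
f = -1680 (f = -168*10 = -1680)
-79941/f = -79941/(-1680) = -79941*(-1/1680) = 26647/560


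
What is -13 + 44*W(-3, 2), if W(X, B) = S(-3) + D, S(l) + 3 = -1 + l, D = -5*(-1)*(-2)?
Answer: -761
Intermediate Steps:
D = -10 (D = 5*(-2) = -10)
S(l) = -4 + l (S(l) = -3 + (-1 + l) = -4 + l)
W(X, B) = -17 (W(X, B) = (-4 - 3) - 10 = -7 - 10 = -17)
-13 + 44*W(-3, 2) = -13 + 44*(-17) = -13 - 748 = -761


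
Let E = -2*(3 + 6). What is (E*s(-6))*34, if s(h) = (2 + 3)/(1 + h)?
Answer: 612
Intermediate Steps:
E = -18 (E = -2*9 = -18)
s(h) = 5/(1 + h)
(E*s(-6))*34 = -90/(1 - 6)*34 = -90/(-5)*34 = -90*(-1)/5*34 = -18*(-1)*34 = 18*34 = 612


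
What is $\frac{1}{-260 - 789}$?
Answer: $- \frac{1}{1049} \approx -0.00095329$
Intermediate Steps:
$\frac{1}{-260 - 789} = \frac{1}{-1049} = - \frac{1}{1049}$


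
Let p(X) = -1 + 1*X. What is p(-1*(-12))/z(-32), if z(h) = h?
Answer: -11/32 ≈ -0.34375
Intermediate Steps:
p(X) = -1 + X
p(-1*(-12))/z(-32) = (-1 - 1*(-12))/(-32) = (-1 + 12)*(-1/32) = 11*(-1/32) = -11/32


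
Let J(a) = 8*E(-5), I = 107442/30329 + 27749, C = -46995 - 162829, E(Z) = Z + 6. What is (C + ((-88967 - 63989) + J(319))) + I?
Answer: -10160805125/30329 ≈ -3.3502e+5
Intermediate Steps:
E(Z) = 6 + Z
C = -209824
I = 841706863/30329 (I = 107442*(1/30329) + 27749 = 107442/30329 + 27749 = 841706863/30329 ≈ 27753.)
J(a) = 8 (J(a) = 8*(6 - 5) = 8*1 = 8)
(C + ((-88967 - 63989) + J(319))) + I = (-209824 + ((-88967 - 63989) + 8)) + 841706863/30329 = (-209824 + (-152956 + 8)) + 841706863/30329 = (-209824 - 152948) + 841706863/30329 = -362772 + 841706863/30329 = -10160805125/30329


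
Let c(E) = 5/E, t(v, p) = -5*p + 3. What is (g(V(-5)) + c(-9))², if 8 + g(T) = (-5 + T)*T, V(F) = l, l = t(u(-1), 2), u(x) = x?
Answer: 461041/81 ≈ 5691.9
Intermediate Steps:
t(v, p) = 3 - 5*p
l = -7 (l = 3 - 5*2 = 3 - 10 = -7)
V(F) = -7
g(T) = -8 + T*(-5 + T) (g(T) = -8 + (-5 + T)*T = -8 + T*(-5 + T))
(g(V(-5)) + c(-9))² = ((-8 + (-7)² - 5*(-7)) + 5/(-9))² = ((-8 + 49 + 35) + 5*(-⅑))² = (76 - 5/9)² = (679/9)² = 461041/81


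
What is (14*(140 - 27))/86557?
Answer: 1582/86557 ≈ 0.018277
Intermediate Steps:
(14*(140 - 27))/86557 = (14*113)*(1/86557) = 1582*(1/86557) = 1582/86557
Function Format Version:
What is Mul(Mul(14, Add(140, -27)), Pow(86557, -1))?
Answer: Rational(1582, 86557) ≈ 0.018277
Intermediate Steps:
Mul(Mul(14, Add(140, -27)), Pow(86557, -1)) = Mul(Mul(14, 113), Rational(1, 86557)) = Mul(1582, Rational(1, 86557)) = Rational(1582, 86557)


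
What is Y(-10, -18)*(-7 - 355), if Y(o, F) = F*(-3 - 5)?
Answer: -52128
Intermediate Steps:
Y(o, F) = -8*F (Y(o, F) = F*(-8) = -8*F)
Y(-10, -18)*(-7 - 355) = (-8*(-18))*(-7 - 355) = 144*(-362) = -52128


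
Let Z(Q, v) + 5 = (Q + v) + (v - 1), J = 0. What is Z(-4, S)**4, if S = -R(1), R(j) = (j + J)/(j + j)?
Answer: 14641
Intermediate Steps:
R(j) = 1/2 (R(j) = (j + 0)/(j + j) = j/((2*j)) = j*(1/(2*j)) = 1/2)
S = -1/2 (S = -1*1/2 = -1/2 ≈ -0.50000)
Z(Q, v) = -6 + Q + 2*v (Z(Q, v) = -5 + ((Q + v) + (v - 1)) = -5 + ((Q + v) + (-1 + v)) = -5 + (-1 + Q + 2*v) = -6 + Q + 2*v)
Z(-4, S)**4 = (-6 - 4 + 2*(-1/2))**4 = (-6 - 4 - 1)**4 = (-11)**4 = 14641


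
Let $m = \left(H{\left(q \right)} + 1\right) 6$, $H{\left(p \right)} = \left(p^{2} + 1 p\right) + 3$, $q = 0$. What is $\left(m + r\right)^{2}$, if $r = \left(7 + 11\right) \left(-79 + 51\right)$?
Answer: $230400$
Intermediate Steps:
$H{\left(p \right)} = 3 + p + p^{2}$ ($H{\left(p \right)} = \left(p^{2} + p\right) + 3 = \left(p + p^{2}\right) + 3 = 3 + p + p^{2}$)
$r = -504$ ($r = 18 \left(-28\right) = -504$)
$m = 24$ ($m = \left(\left(3 + 0 + 0^{2}\right) + 1\right) 6 = \left(\left(3 + 0 + 0\right) + 1\right) 6 = \left(3 + 1\right) 6 = 4 \cdot 6 = 24$)
$\left(m + r\right)^{2} = \left(24 - 504\right)^{2} = \left(-480\right)^{2} = 230400$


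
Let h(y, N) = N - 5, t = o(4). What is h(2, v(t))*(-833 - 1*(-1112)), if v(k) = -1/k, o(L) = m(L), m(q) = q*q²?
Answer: -89559/64 ≈ -1399.4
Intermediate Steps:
m(q) = q³
o(L) = L³
t = 64 (t = 4³ = 64)
h(y, N) = -5 + N
h(2, v(t))*(-833 - 1*(-1112)) = (-5 - 1/64)*(-833 - 1*(-1112)) = (-5 - 1*1/64)*(-833 + 1112) = (-5 - 1/64)*279 = -321/64*279 = -89559/64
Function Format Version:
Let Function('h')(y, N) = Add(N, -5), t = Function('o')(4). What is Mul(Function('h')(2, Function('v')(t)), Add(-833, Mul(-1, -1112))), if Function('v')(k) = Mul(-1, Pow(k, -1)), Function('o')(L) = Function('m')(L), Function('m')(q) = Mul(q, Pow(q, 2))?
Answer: Rational(-89559, 64) ≈ -1399.4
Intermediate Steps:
Function('m')(q) = Pow(q, 3)
Function('o')(L) = Pow(L, 3)
t = 64 (t = Pow(4, 3) = 64)
Function('h')(y, N) = Add(-5, N)
Mul(Function('h')(2, Function('v')(t)), Add(-833, Mul(-1, -1112))) = Mul(Add(-5, Mul(-1, Pow(64, -1))), Add(-833, Mul(-1, -1112))) = Mul(Add(-5, Mul(-1, Rational(1, 64))), Add(-833, 1112)) = Mul(Add(-5, Rational(-1, 64)), 279) = Mul(Rational(-321, 64), 279) = Rational(-89559, 64)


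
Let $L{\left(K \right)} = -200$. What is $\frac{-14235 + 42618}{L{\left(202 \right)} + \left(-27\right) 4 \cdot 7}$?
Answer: $- \frac{28383}{956} \approx -29.689$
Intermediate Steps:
$\frac{-14235 + 42618}{L{\left(202 \right)} + \left(-27\right) 4 \cdot 7} = \frac{-14235 + 42618}{-200 + \left(-27\right) 4 \cdot 7} = \frac{28383}{-200 - 756} = \frac{28383}{-956} = 28383 \left(- \frac{1}{956}\right) = - \frac{28383}{956}$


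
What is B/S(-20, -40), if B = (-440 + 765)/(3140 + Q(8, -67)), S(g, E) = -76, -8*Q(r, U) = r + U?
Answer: -650/478401 ≈ -0.0013587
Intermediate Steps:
Q(r, U) = -U/8 - r/8 (Q(r, U) = -(r + U)/8 = -(U + r)/8 = -U/8 - r/8)
B = 2600/25179 (B = (-440 + 765)/(3140 + (-⅛*(-67) - ⅛*8)) = 325/(3140 + (67/8 - 1)) = 325/(3140 + 59/8) = 325/(25179/8) = 325*(8/25179) = 2600/25179 ≈ 0.10326)
B/S(-20, -40) = (2600/25179)/(-76) = (2600/25179)*(-1/76) = -650/478401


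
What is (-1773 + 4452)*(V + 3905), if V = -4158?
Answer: -677787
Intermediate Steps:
(-1773 + 4452)*(V + 3905) = (-1773 + 4452)*(-4158 + 3905) = 2679*(-253) = -677787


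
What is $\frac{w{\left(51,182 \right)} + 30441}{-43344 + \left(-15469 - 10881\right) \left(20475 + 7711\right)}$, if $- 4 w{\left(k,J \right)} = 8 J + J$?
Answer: $- \frac{60063}{1485488888} \approx -4.0433 \cdot 10^{-5}$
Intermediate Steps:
$w{\left(k,J \right)} = - \frac{9 J}{4}$ ($w{\left(k,J \right)} = - \frac{8 J + J}{4} = - \frac{9 J}{4}$)
$\frac{w{\left(51,182 \right)} + 30441}{-43344 + \left(-15469 - 10881\right) \left(20475 + 7711\right)} = \frac{\left(- \frac{9}{4}\right) 182 + 30441}{-43344 + \left(-15469 - 10881\right) \left(20475 + 7711\right)} = \frac{- \frac{819}{2} + 30441}{-43344 - 742701100} = \frac{60063}{2 \left(-43344 - 742701100\right)} = \frac{60063}{2 \left(-742744444\right)} = \frac{60063}{2} \left(- \frac{1}{742744444}\right) = - \frac{60063}{1485488888}$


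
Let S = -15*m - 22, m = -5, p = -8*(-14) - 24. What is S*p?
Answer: 4664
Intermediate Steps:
p = 88 (p = 112 - 24 = 88)
S = 53 (S = -15*(-5) - 22 = 75 - 22 = 53)
S*p = 53*88 = 4664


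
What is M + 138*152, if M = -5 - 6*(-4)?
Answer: 20995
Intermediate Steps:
M = 19 (M = -5 + 24 = 19)
M + 138*152 = 19 + 138*152 = 19 + 20976 = 20995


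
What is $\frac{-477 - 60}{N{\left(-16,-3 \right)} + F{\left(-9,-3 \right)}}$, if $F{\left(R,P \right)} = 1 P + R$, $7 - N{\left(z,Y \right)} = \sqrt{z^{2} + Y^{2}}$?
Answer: $- \frac{179}{16} + \frac{179 \sqrt{265}}{80} \approx 25.236$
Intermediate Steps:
$N{\left(z,Y \right)} = 7 - \sqrt{Y^{2} + z^{2}}$ ($N{\left(z,Y \right)} = 7 - \sqrt{z^{2} + Y^{2}} = 7 - \sqrt{Y^{2} + z^{2}}$)
$F{\left(R,P \right)} = P + R$
$\frac{-477 - 60}{N{\left(-16,-3 \right)} + F{\left(-9,-3 \right)}} = \frac{-477 - 60}{\left(7 - \sqrt{\left(-3\right)^{2} + \left(-16\right)^{2}}\right) - 12} = - \frac{537}{\left(7 - \sqrt{9 + 256}\right) - 12} = - \frac{537}{\left(7 - \sqrt{265}\right) - 12} = - \frac{537}{-5 - \sqrt{265}}$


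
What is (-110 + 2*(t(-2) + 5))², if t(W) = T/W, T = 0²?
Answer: 10000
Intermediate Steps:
T = 0
t(W) = 0 (t(W) = 0/W = 0)
(-110 + 2*(t(-2) + 5))² = (-110 + 2*(0 + 5))² = (-110 + 2*5)² = (-110 + 10)² = (-100)² = 10000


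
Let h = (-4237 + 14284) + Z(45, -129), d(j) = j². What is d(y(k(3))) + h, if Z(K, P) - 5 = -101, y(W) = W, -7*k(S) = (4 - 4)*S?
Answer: 9951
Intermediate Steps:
k(S) = 0 (k(S) = -(4 - 4)*S/7 = -0*S = -⅐*0 = 0)
Z(K, P) = -96 (Z(K, P) = 5 - 101 = -96)
h = 9951 (h = (-4237 + 14284) - 96 = 10047 - 96 = 9951)
d(y(k(3))) + h = 0² + 9951 = 0 + 9951 = 9951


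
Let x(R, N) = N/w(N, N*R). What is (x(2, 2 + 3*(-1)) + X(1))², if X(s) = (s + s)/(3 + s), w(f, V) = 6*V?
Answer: 49/144 ≈ 0.34028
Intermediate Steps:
x(R, N) = 1/(6*R) (x(R, N) = N/((6*(N*R))) = N/((6*N*R)) = N*(1/(6*N*R)) = 1/(6*R))
X(s) = 2*s/(3 + s) (X(s) = (2*s)/(3 + s) = 2*s/(3 + s))
(x(2, 2 + 3*(-1)) + X(1))² = ((⅙)/2 + 2*1/(3 + 1))² = ((⅙)*(½) + 2*1/4)² = (1/12 + 2*1*(¼))² = (1/12 + ½)² = (7/12)² = 49/144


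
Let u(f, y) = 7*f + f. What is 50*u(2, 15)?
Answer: 800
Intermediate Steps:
u(f, y) = 8*f
50*u(2, 15) = 50*(8*2) = 50*16 = 800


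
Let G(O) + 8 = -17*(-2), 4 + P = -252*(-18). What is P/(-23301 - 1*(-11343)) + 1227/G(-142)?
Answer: 7277317/155454 ≈ 46.813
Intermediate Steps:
P = 4532 (P = -4 - 252*(-18) = -4 + 4536 = 4532)
G(O) = 26 (G(O) = -8 - 17*(-2) = -8 + 34 = 26)
P/(-23301 - 1*(-11343)) + 1227/G(-142) = 4532/(-23301 - 1*(-11343)) + 1227/26 = 4532/(-23301 + 11343) + 1227*(1/26) = 4532/(-11958) + 1227/26 = 4532*(-1/11958) + 1227/26 = -2266/5979 + 1227/26 = 7277317/155454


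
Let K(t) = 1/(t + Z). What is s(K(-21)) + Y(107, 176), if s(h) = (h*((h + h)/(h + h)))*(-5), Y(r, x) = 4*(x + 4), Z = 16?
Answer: 721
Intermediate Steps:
Y(r, x) = 16 + 4*x (Y(r, x) = 4*(4 + x) = 16 + 4*x)
K(t) = 1/(16 + t) (K(t) = 1/(t + 16) = 1/(16 + t))
s(h) = -5*h (s(h) = (h*((2*h)/((2*h))))*(-5) = (h*((2*h)*(1/(2*h))))*(-5) = (h*1)*(-5) = h*(-5) = -5*h)
s(K(-21)) + Y(107, 176) = -5/(16 - 21) + (16 + 4*176) = -5/(-5) + (16 + 704) = -5*(-⅕) + 720 = 1 + 720 = 721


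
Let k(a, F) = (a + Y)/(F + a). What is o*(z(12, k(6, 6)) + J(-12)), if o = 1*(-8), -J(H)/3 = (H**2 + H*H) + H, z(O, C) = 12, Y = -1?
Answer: 6528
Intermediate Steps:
k(a, F) = (-1 + a)/(F + a) (k(a, F) = (a - 1)/(F + a) = (-1 + a)/(F + a))
J(H) = -6*H**2 - 3*H (J(H) = -3*((H**2 + H*H) + H) = -3*((H**2 + H**2) + H) = -3*(2*H**2 + H) = -3*(H + 2*H**2) = -6*H**2 - 3*H)
o = -8
o*(z(12, k(6, 6)) + J(-12)) = -8*(12 - 3*(-12)*(1 + 2*(-12))) = -8*(12 - 3*(-12)*(1 - 24)) = -8*(12 - 3*(-12)*(-23)) = -8*(12 - 828) = -8*(-816) = 6528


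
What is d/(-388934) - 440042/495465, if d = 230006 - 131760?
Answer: -109912374809/96351592155 ≈ -1.1407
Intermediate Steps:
d = 98246
d/(-388934) - 440042/495465 = 98246/(-388934) - 440042/495465 = 98246*(-1/388934) - 440042*1/495465 = -49123/194467 - 440042/495465 = -109912374809/96351592155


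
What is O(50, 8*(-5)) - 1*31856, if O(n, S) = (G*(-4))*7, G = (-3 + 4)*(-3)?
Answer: -31772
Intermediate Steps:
G = -3 (G = 1*(-3) = -3)
O(n, S) = 84 (O(n, S) = -3*(-4)*7 = 12*7 = 84)
O(50, 8*(-5)) - 1*31856 = 84 - 1*31856 = 84 - 31856 = -31772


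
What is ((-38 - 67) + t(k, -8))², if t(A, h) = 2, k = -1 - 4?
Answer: 10609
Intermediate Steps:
k = -5
((-38 - 67) + t(k, -8))² = ((-38 - 67) + 2)² = (-105 + 2)² = (-103)² = 10609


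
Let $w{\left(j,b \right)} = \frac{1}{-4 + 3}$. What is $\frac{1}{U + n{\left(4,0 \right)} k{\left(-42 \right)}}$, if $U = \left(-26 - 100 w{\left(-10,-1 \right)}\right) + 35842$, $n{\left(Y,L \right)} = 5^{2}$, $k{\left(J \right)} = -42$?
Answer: $\frac{1}{34866} \approx 2.8681 \cdot 10^{-5}$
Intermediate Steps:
$w{\left(j,b \right)} = -1$ ($w{\left(j,b \right)} = \frac{1}{-1} = -1$)
$n{\left(Y,L \right)} = 25$
$U = 35916$ ($U = \left(-26 - -100\right) + 35842 = \left(-26 + 100\right) + 35842 = 74 + 35842 = 35916$)
$\frac{1}{U + n{\left(4,0 \right)} k{\left(-42 \right)}} = \frac{1}{35916 + 25 \left(-42\right)} = \frac{1}{35916 - 1050} = \frac{1}{34866}$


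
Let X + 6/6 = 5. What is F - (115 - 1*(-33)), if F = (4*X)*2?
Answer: -116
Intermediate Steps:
X = 4 (X = -1 + 5 = 4)
F = 32 (F = (4*4)*2 = 16*2 = 32)
F - (115 - 1*(-33)) = 32 - (115 - 1*(-33)) = 32 - (115 + 33) = 32 - 1*148 = 32 - 148 = -116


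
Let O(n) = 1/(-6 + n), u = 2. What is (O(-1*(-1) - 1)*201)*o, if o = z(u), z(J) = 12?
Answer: -402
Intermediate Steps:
o = 12
(O(-1*(-1) - 1)*201)*o = (201/(-6 + (-1*(-1) - 1)))*12 = (201/(-6 + (1 - 1)))*12 = (201/(-6 + 0))*12 = (201/(-6))*12 = -1/6*201*12 = -67/2*12 = -402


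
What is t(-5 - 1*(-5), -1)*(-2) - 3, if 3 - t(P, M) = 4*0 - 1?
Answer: -11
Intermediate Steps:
t(P, M) = 4 (t(P, M) = 3 - (4*0 - 1) = 3 - (0 - 1) = 3 - 1*(-1) = 3 + 1 = 4)
t(-5 - 1*(-5), -1)*(-2) - 3 = 4*(-2) - 3 = -8 - 3 = -11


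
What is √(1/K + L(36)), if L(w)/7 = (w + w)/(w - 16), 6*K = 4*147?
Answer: √123530/70 ≈ 5.0210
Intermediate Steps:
K = 98 (K = (4*147)/6 = (⅙)*588 = 98)
L(w) = 14*w/(-16 + w) (L(w) = 7*((w + w)/(w - 16)) = 7*((2*w)/(-16 + w)) = 7*(2*w/(-16 + w)) = 14*w/(-16 + w))
√(1/K + L(36)) = √(1/98 + 14*36/(-16 + 36)) = √(1/98 + 14*36/20) = √(1/98 + 14*36*(1/20)) = √(1/98 + 126/5) = √(12353/490) = √123530/70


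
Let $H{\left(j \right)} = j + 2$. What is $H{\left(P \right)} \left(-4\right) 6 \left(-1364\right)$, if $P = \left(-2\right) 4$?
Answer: $-196416$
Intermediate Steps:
$P = -8$
$H{\left(j \right)} = 2 + j$
$H{\left(P \right)} \left(-4\right) 6 \left(-1364\right) = \left(2 - 8\right) \left(-4\right) 6 \left(-1364\right) = \left(-6\right) \left(-4\right) 6 \left(-1364\right) = 24 \cdot 6 \left(-1364\right) = 144 \left(-1364\right) = -196416$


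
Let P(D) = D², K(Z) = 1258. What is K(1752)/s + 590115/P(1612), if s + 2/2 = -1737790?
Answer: 60131033389/265630963312 ≈ 0.22637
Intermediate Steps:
s = -1737791 (s = -1 - 1737790 = -1737791)
K(1752)/s + 590115/P(1612) = 1258/(-1737791) + 590115/(1612²) = 1258*(-1/1737791) + 590115/2598544 = -74/102223 + 590115*(1/2598544) = -74/102223 + 590115/2598544 = 60131033389/265630963312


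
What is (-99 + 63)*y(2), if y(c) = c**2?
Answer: -144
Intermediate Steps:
(-99 + 63)*y(2) = (-99 + 63)*2**2 = -36*4 = -144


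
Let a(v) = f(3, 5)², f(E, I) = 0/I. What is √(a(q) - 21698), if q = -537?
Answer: I*√21698 ≈ 147.3*I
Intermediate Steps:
f(E, I) = 0
a(v) = 0 (a(v) = 0² = 0)
√(a(q) - 21698) = √(0 - 21698) = √(-21698) = I*√21698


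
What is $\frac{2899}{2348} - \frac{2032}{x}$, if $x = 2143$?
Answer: $\frac{1441421}{5031764} \approx 0.28646$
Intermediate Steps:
$\frac{2899}{2348} - \frac{2032}{x} = \frac{2899}{2348} - \frac{2032}{2143} = \frac{1441421}{5031764}$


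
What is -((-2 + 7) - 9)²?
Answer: -16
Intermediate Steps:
-((-2 + 7) - 9)² = -(5 - 9)² = -1*(-4)² = -1*16 = -16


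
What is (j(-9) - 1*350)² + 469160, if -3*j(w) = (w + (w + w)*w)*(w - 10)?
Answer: 852321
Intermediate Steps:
j(w) = -(-10 + w)*(w + 2*w²)/3 (j(w) = -(w + (w + w)*w)*(w - 10)/3 = -(w + (2*w)*w)*(-10 + w)/3 = -(w + 2*w²)*(-10 + w)/3 = -(-10 + w)*(w + 2*w²)/3)
(j(-9) - 1*350)² + 469160 = ((⅓)*(-9)*(10 - 2*(-9)² + 19*(-9)) - 1*350)² + 469160 = ((⅓)*(-9)*(10 - 2*81 - 171) - 350)² + 469160 = ((⅓)*(-9)*(10 - 162 - 171) - 350)² + 469160 = ((⅓)*(-9)*(-323) - 350)² + 469160 = (969 - 350)² + 469160 = 619² + 469160 = 383161 + 469160 = 852321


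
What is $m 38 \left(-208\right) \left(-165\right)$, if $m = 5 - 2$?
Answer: $3912480$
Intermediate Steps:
$m = 3$ ($m = 5 - 2 = 3$)
$m 38 \left(-208\right) \left(-165\right) = 3 \cdot 38 \left(-208\right) \left(-165\right) = 114 \left(-208\right) \left(-165\right) = \left(-23712\right) \left(-165\right) = 3912480$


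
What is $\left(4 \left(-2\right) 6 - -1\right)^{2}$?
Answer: $2209$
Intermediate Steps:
$\left(4 \left(-2\right) 6 - -1\right)^{2} = \left(\left(-8\right) 6 + 1\right)^{2} = \left(-48 + 1\right)^{2} = \left(-47\right)^{2} = 2209$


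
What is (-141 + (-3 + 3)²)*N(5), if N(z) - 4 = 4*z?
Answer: -3384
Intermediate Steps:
N(z) = 4 + 4*z
(-141 + (-3 + 3)²)*N(5) = (-141 + (-3 + 3)²)*(4 + 4*5) = (-141 + 0²)*(4 + 20) = (-141 + 0)*24 = -141*24 = -3384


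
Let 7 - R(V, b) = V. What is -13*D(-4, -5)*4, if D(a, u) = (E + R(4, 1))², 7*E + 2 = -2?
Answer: -15028/49 ≈ -306.69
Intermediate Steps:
E = -4/7 (E = -2/7 + (⅐)*(-2) = -2/7 - 2/7 = -4/7 ≈ -0.57143)
R(V, b) = 7 - V
D(a, u) = 289/49 (D(a, u) = (-4/7 + (7 - 1*4))² = (-4/7 + (7 - 4))² = (-4/7 + 3)² = (17/7)² = 289/49)
-13*D(-4, -5)*4 = -13*289/49*4 = -3757/49*4 = -15028/49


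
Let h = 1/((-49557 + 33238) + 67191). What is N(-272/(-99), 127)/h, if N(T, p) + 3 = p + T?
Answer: 638341856/99 ≈ 6.4479e+6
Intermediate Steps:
N(T, p) = -3 + T + p (N(T, p) = -3 + (p + T) = -3 + (T + p) = -3 + T + p)
h = 1/50872 (h = 1/(-16319 + 67191) = 1/50872 ≈ 1.9657e-5)
N(-272/(-99), 127)/h = (-3 - 272/(-99) + 127)/(1/50872) = (-3 - 272*(-1/99) + 127)*50872 = (-3 + 272/99 + 127)*50872 = (12548/99)*50872 = 638341856/99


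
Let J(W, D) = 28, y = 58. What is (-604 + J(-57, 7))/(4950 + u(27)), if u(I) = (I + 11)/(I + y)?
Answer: -12240/105197 ≈ -0.11635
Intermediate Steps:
u(I) = (11 + I)/(58 + I) (u(I) = (I + 11)/(I + 58) = (11 + I)/(58 + I))
(-604 + J(-57, 7))/(4950 + u(27)) = (-604 + 28)/(4950 + (11 + 27)/(58 + 27)) = -576/(4950 + 38/85) = -576/420788/85 = -576*85/420788 = -12240/105197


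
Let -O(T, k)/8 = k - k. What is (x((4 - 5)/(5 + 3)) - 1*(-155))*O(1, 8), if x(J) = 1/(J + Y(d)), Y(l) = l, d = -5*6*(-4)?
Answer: 0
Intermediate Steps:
d = 120 (d = -30*(-4) = 120)
O(T, k) = 0 (O(T, k) = -8*(k - k) = -8*0 = 0)
x(J) = 1/(120 + J) (x(J) = 1/(J + 120) = 1/(120 + J))
(x((4 - 5)/(5 + 3)) - 1*(-155))*O(1, 8) = (1/(120 + (4 - 5)/(5 + 3)) - 1*(-155))*0 = (1/(120 - 1/8) + 155)*0 = (1/(120 - 1*⅛) + 155)*0 = (1/(120 - ⅛) + 155)*0 = (1/(959/8) + 155)*0 = (8/959 + 155)*0 = (148653/959)*0 = 0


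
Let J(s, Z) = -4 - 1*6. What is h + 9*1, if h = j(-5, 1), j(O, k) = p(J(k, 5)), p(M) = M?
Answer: -1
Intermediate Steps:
J(s, Z) = -10 (J(s, Z) = -4 - 6 = -10)
j(O, k) = -10
h = -10
h + 9*1 = -10 + 9*1 = -10 + 9 = -1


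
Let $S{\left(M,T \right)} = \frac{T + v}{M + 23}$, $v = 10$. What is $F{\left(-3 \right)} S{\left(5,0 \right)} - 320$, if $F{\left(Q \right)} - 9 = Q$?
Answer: $- \frac{2225}{7} \approx -317.86$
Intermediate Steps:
$S{\left(M,T \right)} = \frac{10 + T}{23 + M}$ ($S{\left(M,T \right)} = \frac{T + 10}{M + 23} = \frac{10 + T}{23 + M}$)
$F{\left(Q \right)} = 9 + Q$
$F{\left(-3 \right)} S{\left(5,0 \right)} - 320 = \left(9 - 3\right) \frac{10 + 0}{23 + 5} - 320 = 6 \cdot \frac{1}{28} \cdot 10 - 320 = 6 \cdot \frac{5}{14} - 320 = \frac{15}{7} - 320 = - \frac{2225}{7}$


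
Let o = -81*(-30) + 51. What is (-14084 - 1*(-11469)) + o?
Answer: -134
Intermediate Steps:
o = 2481 (o = 2430 + 51 = 2481)
(-14084 - 1*(-11469)) + o = (-14084 - 1*(-11469)) + 2481 = (-14084 + 11469) + 2481 = -2615 + 2481 = -134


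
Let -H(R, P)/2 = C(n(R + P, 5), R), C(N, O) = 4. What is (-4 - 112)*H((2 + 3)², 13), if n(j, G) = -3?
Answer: 928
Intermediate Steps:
H(R, P) = -8 (H(R, P) = -2*4 = -8)
(-4 - 112)*H((2 + 3)², 13) = (-4 - 112)*(-8) = -116*(-8) = 928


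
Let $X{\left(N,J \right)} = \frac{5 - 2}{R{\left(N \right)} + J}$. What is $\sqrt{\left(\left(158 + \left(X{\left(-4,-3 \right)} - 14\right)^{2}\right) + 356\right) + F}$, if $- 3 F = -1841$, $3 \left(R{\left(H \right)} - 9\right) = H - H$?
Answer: $\frac{\sqrt{47157}}{6} \approx 36.193$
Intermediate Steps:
$R{\left(H \right)} = 9$ ($R{\left(H \right)} = 9 + \frac{H - H}{3} = 9 + \frac{1}{3} \cdot 0 = 9 + 0 = 9$)
$F = \frac{1841}{3}$ ($F = \left(- \frac{1}{3}\right) \left(-1841\right) = \frac{1841}{3} \approx 613.67$)
$X{\left(N,J \right)} = \frac{3}{9 + J}$ ($X{\left(N,J \right)} = \frac{5 - 2}{9 + J} = \frac{3}{9 + J}$)
$\sqrt{\left(\left(158 + \left(X{\left(-4,-3 \right)} - 14\right)^{2}\right) + 356\right) + F} = \sqrt{\left(\left(158 + \left(\frac{3}{9 - 3} - 14\right)^{2}\right) + 356\right) + \frac{1841}{3}} = \sqrt{\left(\left(158 + \left(\frac{3}{6} - 14\right)^{2}\right) + 356\right) + \frac{1841}{3}} = \sqrt{\left(\left(158 + \left(3 \cdot \frac{1}{6} - 14\right)^{2}\right) + 356\right) + \frac{1841}{3}} = \sqrt{\left(\left(158 + \left(\frac{1}{2} - 14\right)^{2}\right) + 356\right) + \frac{1841}{3}} = \sqrt{\left(\left(158 + \left(- \frac{27}{2}\right)^{2}\right) + 356\right) + \frac{1841}{3}} = \sqrt{\left(\left(158 + \frac{729}{4}\right) + 356\right) + \frac{1841}{3}} = \sqrt{\left(\frac{1361}{4} + 356\right) + \frac{1841}{3}} = \sqrt{\frac{2785}{4} + \frac{1841}{3}} = \sqrt{\frac{15719}{12}} = \frac{\sqrt{47157}}{6}$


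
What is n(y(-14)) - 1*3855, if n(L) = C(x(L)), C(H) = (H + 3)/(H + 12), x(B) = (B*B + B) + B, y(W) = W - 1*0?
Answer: -77081/20 ≈ -3854.1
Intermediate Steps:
y(W) = W (y(W) = W + 0 = W)
x(B) = B² + 2*B (x(B) = (B² + B) + B = (B + B²) + B = B² + 2*B)
C(H) = (3 + H)/(12 + H)
n(L) = (3 + L*(2 + L))/(12 + L*(2 + L))
n(y(-14)) - 1*3855 = (3 - 14*(2 - 14))/(12 - 14*(2 - 14)) - 1*3855 = (3 - 14*(-12))/(12 - 14*(-12)) - 3855 = (3 + 168)/(12 + 168) - 3855 = 171/180 - 3855 = (1/180)*171 - 3855 = 19/20 - 3855 = -77081/20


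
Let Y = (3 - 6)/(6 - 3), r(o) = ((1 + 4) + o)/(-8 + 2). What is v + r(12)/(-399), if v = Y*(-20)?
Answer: 47897/2394 ≈ 20.007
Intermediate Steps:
r(o) = -⅚ - o/6 (r(o) = (5 + o)/(-6) = (5 + o)*(-⅙) = -⅚ - o/6)
Y = -1 (Y = -3/3 = -3*⅓ = -1)
v = 20 (v = -1*(-20) = 20)
v + r(12)/(-399) = 20 + (-⅚ - ⅙*12)/(-399) = 20 + (-⅚ - 2)*(-1/399) = 20 - 17/6*(-1/399) = 20 + 17/2394 = 47897/2394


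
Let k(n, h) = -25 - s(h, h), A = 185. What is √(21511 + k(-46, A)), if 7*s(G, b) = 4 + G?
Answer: √21459 ≈ 146.49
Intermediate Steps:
s(G, b) = 4/7 + G/7 (s(G, b) = (4 + G)/7 = 4/7 + G/7)
k(n, h) = -179/7 - h/7 (k(n, h) = -25 - (4/7 + h/7) = -25 + (-4/7 - h/7) = -179/7 - h/7)
√(21511 + k(-46, A)) = √(21511 + (-179/7 - ⅐*185)) = √(21511 + (-179/7 - 185/7)) = √(21511 - 52) = √21459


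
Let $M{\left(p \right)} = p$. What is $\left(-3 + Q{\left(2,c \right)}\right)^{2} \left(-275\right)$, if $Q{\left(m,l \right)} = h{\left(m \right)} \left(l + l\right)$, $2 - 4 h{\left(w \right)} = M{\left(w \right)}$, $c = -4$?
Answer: $-2475$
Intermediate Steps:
$h{\left(w \right)} = \frac{1}{2} - \frac{w}{4}$
$Q{\left(m,l \right)} = 2 l \left(\frac{1}{2} - \frac{m}{4}\right)$ ($Q{\left(m,l \right)} = \left(\frac{1}{2} - \frac{m}{4}\right) \left(l + l\right) = \left(\frac{1}{2} - \frac{m}{4}\right) 2 l = 2 l \left(\frac{1}{2} - \frac{m}{4}\right)$)
$\left(-3 + Q{\left(2,c \right)}\right)^{2} \left(-275\right) = \left(-3 + \frac{1}{2} \left(-4\right) \left(2 - 2\right)\right)^{2} \left(-275\right) = \left(-3 + \frac{1}{2} \left(-4\right) 0\right)^{2} \left(-275\right) = \left(-3 + 0\right)^{2} \left(-275\right) = \left(-3\right)^{2} \left(-275\right) = 9 \left(-275\right) = -2475$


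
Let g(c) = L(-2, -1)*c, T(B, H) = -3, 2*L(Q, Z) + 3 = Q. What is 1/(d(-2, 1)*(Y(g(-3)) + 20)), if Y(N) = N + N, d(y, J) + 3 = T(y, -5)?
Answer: -1/210 ≈ -0.0047619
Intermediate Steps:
L(Q, Z) = -3/2 + Q/2
d(y, J) = -6 (d(y, J) = -3 - 3 = -6)
g(c) = -5*c/2 (g(c) = (-3/2 + (½)*(-2))*c = (-3/2 - 1)*c = -5*c/2)
Y(N) = 2*N
1/(d(-2, 1)*(Y(g(-3)) + 20)) = 1/(-6*(2*(-5/2*(-3)) + 20)) = 1/(-6*(2*(15/2) + 20)) = 1/(-6*(15 + 20)) = 1/(-6*35) = 1/(-210) = -1/210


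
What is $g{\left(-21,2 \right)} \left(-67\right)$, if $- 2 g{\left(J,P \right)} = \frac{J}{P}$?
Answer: $- \frac{1407}{4} \approx -351.75$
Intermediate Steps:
$g{\left(J,P \right)} = - \frac{J}{2 P}$ ($g{\left(J,P \right)} = - \frac{J \frac{1}{P}}{2} = - \frac{J}{2 P}$)
$g{\left(-21,2 \right)} \left(-67\right) = \left(- \frac{1}{2}\right) \left(-21\right) \frac{1}{2} \left(-67\right) = \frac{21}{4} \left(-67\right) = - \frac{1407}{4}$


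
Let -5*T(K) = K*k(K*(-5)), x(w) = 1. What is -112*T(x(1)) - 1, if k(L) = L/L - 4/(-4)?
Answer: 219/5 ≈ 43.800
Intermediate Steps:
k(L) = 2 (k(L) = 1 - 4*(-¼) = 1 + 1 = 2)
T(K) = -2*K/5 (T(K) = -K*2/5 = -2*K/5)
-112*T(x(1)) - 1 = -(-224)/5 - 1 = -112*(-⅖) - 1 = 224/5 - 1 = 219/5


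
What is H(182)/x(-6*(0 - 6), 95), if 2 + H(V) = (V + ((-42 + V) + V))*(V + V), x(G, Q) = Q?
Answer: 183454/95 ≈ 1931.1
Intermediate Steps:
H(V) = -2 + 2*V*(-42 + 3*V) (H(V) = -2 + (V + ((-42 + V) + V))*(V + V) = -2 + (V + (-42 + 2*V))*(2*V) = -2 + (-42 + 3*V)*(2*V) = -2 + 2*V*(-42 + 3*V))
H(182)/x(-6*(0 - 6), 95) = (-2 - 84*182 + 6*182²)/95 = (-2 - 15288 + 6*33124)*(1/95) = (-2 - 15288 + 198744)*(1/95) = 183454*(1/95) = 183454/95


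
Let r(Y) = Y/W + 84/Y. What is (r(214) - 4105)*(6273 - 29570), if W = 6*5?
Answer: 153211462462/1605 ≈ 9.5459e+7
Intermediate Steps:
W = 30
r(Y) = 84/Y + Y/30 (r(Y) = Y/30 + 84/Y = 84/Y + Y/30)
(r(214) - 4105)*(6273 - 29570) = ((84/214 + (1/30)*214) - 4105)*(6273 - 29570) = ((84*(1/214) + 107/15) - 4105)*(-23297) = ((42/107 + 107/15) - 4105)*(-23297) = (12079/1605 - 4105)*(-23297) = -6576446/1605*(-23297) = 153211462462/1605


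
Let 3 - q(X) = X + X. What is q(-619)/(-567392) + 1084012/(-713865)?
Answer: -36232096657/23825958240 ≈ -1.5207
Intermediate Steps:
q(X) = 3 - 2*X (q(X) = 3 - (X + X) = 3 - 2*X)
q(-619)/(-567392) + 1084012/(-713865) = (3 - 2*(-619))/(-567392) + 1084012/(-713865) = (3 + 1238)*(-1/567392) + 1084012*(-1/713865) = 1241*(-1/567392) - 1084012/713865 = -73/33376 - 1084012/713865 = -36232096657/23825958240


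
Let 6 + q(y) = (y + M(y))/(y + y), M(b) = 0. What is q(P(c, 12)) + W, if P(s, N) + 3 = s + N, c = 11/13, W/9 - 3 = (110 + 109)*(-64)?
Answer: -252245/2 ≈ -1.2612e+5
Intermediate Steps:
W = -126117 (W = 27 + 9*((110 + 109)*(-64)) = 27 + 9*(219*(-64)) = 27 + 9*(-14016) = 27 - 126144 = -126117)
c = 11/13 (c = 11*(1/13) = 11/13 ≈ 0.84615)
P(s, N) = -3 + N + s (P(s, N) = -3 + (s + N) = -3 + (N + s) = -3 + N + s)
q(y) = -11/2 (q(y) = -6 + (y + 0)/(y + y) = -6 + y/((2*y)) = -6 + y*(1/(2*y)) = -6 + ½ = -11/2)
q(P(c, 12)) + W = -11/2 - 126117 = -252245/2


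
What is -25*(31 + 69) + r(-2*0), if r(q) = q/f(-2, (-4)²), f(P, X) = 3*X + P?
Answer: -2500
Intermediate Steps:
f(P, X) = P + 3*X
r(q) = q/46 (r(q) = q/(-2 + 3*(-4)²) = q/(-2 + 3*16) = q/(-2 + 48) = q/46)
-25*(31 + 69) + r(-2*0) = -25*(31 + 69) + (-2*0)/46 = -25*100 + (1/46)*0 = -2500 + 0 = -2500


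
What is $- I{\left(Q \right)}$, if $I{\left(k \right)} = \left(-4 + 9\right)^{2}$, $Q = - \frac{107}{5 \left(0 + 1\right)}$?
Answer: $-25$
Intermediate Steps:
$Q = - \frac{107}{5}$ ($Q = - \frac{107}{5 \cdot 1} = - \frac{107}{5} \approx -21.4$)
$I{\left(k \right)} = 25$ ($I{\left(k \right)} = 5^{2} = 25$)
$- I{\left(Q \right)} = \left(-1\right) 25 = -25$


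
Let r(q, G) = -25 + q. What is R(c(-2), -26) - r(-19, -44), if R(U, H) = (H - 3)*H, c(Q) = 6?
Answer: 798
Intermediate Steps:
R(U, H) = H*(-3 + H) (R(U, H) = (-3 + H)*H = H*(-3 + H))
R(c(-2), -26) - r(-19, -44) = -26*(-3 - 26) - (-25 - 19) = -26*(-29) - 1*(-44) = 754 + 44 = 798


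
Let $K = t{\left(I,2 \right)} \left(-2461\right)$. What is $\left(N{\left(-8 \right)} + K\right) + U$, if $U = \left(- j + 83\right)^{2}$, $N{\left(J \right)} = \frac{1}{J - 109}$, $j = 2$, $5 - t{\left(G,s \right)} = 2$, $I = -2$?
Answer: $- \frac{96175}{117} \approx -822.01$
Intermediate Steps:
$t{\left(G,s \right)} = 3$ ($t{\left(G,s \right)} = 5 - 2 = 3$)
$N{\left(J \right)} = \frac{1}{-109 + J}$
$K = -7383$ ($K = 3 \left(-2461\right) = -7383$)
$U = 6561$ ($U = \left(\left(-1\right) 2 + 83\right)^{2} = \left(-2 + 83\right)^{2} = 81^{2} = 6561$)
$\left(N{\left(-8 \right)} + K\right) + U = \left(\frac{1}{-109 - 8} - 7383\right) + 6561 = \left(\frac{1}{-117} - 7383\right) + 6561 = \left(- \frac{1}{117} - 7383\right) + 6561 = - \frac{863812}{117} + 6561 = - \frac{96175}{117}$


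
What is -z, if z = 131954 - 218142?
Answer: 86188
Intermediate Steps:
z = -86188
-z = -1*(-86188) = 86188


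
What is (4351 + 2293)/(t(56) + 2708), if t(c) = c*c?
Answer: 1661/1461 ≈ 1.1369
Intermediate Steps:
t(c) = c²
(4351 + 2293)/(t(56) + 2708) = (4351 + 2293)/(56² + 2708) = 6644/(3136 + 2708) = 6644/5844 = 6644*(1/5844) = 1661/1461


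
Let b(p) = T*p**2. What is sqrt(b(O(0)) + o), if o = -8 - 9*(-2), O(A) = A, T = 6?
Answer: sqrt(10) ≈ 3.1623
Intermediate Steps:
b(p) = 6*p**2
o = 10 (o = -8 + 18 = 10)
sqrt(b(O(0)) + o) = sqrt(6*0**2 + 10) = sqrt(6*0 + 10) = sqrt(0 + 10) = sqrt(10)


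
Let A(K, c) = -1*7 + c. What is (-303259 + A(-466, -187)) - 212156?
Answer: -515609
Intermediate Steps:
A(K, c) = -7 + c
(-303259 + A(-466, -187)) - 212156 = (-303259 + (-7 - 187)) - 212156 = (-303259 - 194) - 212156 = -303453 - 212156 = -515609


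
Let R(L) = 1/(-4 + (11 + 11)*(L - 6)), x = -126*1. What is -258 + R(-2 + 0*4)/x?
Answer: -5851439/22680 ≈ -258.00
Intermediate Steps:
x = -126
R(L) = 1/(-136 + 22*L) (R(L) = 1/(-4 + 22*(-6 + L)) = 1/(-4 + (-132 + 22*L)) = 1/(-136 + 22*L))
-258 + R(-2 + 0*4)/x = -258 + (1/(2*(-68 + 11*(-2 + 0*4))))/(-126) = -258 - 1/(252*(-68 + 11*(-2 + 0))) = -258 - 1/(252*(-68 + 11*(-2))) = -258 - 1/(252*(-68 - 22)) = -258 - 1/(252*(-90)) = -258 - (-1)/(252*90) = -258 - 1/126*(-1/180) = -258 + 1/22680 = -5851439/22680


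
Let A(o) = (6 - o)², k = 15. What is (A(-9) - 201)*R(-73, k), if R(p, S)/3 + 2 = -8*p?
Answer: 41904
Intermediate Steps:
R(p, S) = -6 - 24*p (R(p, S) = -6 + 3*(-8*p) = -6 - 24*p)
(A(-9) - 201)*R(-73, k) = ((-6 - 9)² - 201)*(-6 - 24*(-73)) = ((-15)² - 201)*(-6 + 1752) = (225 - 201)*1746 = 24*1746 = 41904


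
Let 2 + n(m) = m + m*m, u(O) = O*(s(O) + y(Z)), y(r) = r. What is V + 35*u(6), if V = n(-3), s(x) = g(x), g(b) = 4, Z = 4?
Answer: 1684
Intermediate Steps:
s(x) = 4
u(O) = 8*O (u(O) = O*(4 + 4) = O*8 = 8*O)
n(m) = -2 + m + m² (n(m) = -2 + (m + m*m) = -2 + (m + m²) = -2 + m + m²)
V = 4 (V = -2 - 3 + (-3)² = -2 - 3 + 9 = 4)
V + 35*u(6) = 4 + 35*(8*6) = 4 + 35*48 = 4 + 1680 = 1684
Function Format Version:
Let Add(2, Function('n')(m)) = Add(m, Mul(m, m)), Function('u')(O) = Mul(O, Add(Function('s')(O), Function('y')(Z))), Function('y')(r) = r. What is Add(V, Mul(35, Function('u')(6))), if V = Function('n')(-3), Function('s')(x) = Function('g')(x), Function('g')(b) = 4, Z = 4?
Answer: 1684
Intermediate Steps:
Function('s')(x) = 4
Function('u')(O) = Mul(8, O) (Function('u')(O) = Mul(O, Add(4, 4)) = Mul(O, 8) = Mul(8, O))
Function('n')(m) = Add(-2, m, Pow(m, 2)) (Function('n')(m) = Add(-2, Add(m, Mul(m, m))) = Add(-2, Add(m, Pow(m, 2))) = Add(-2, m, Pow(m, 2)))
V = 4 (V = Add(-2, -3, Pow(-3, 2)) = Add(-2, -3, 9) = 4)
Add(V, Mul(35, Function('u')(6))) = Add(4, Mul(35, Mul(8, 6))) = Add(4, Mul(35, 48)) = Add(4, 1680) = 1684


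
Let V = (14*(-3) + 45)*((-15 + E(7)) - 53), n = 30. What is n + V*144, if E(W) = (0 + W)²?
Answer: -8178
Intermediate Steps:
E(W) = W²
V = -57 (V = (14*(-3) + 45)*((-15 + 7²) - 53) = (-42 + 45)*((-15 + 49) - 53) = 3*(34 - 53) = 3*(-19) = -57)
n + V*144 = 30 - 57*144 = 30 - 8208 = -8178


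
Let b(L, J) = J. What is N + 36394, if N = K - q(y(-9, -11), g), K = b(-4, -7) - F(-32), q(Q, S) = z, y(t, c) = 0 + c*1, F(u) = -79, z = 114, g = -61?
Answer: 36352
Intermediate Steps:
y(t, c) = c (y(t, c) = 0 + c = c)
q(Q, S) = 114
K = 72 (K = -7 - 1*(-79) = -7 + 79 = 72)
N = -42 (N = 72 - 1*114 = 72 - 114 = -42)
N + 36394 = -42 + 36394 = 36352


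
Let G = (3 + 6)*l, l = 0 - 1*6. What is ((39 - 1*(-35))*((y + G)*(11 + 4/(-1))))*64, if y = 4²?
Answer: -1259776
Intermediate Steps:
l = -6 (l = 0 - 6 = -6)
y = 16
G = -54 (G = (3 + 6)*(-6) = 9*(-6) = -54)
((39 - 1*(-35))*((y + G)*(11 + 4/(-1))))*64 = ((39 - 1*(-35))*((16 - 54)*(11 + 4/(-1))))*64 = ((39 + 35)*(-38*(11 + 4*(-1))))*64 = (74*(-38*(11 - 4)))*64 = (74*(-38*7))*64 = (74*(-266))*64 = -19684*64 = -1259776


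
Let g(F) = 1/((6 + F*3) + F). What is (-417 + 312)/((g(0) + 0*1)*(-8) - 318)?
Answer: 315/958 ≈ 0.32881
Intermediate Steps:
g(F) = 1/(6 + 4*F) (g(F) = 1/((6 + 3*F) + F) = 1/(6 + 4*F))
(-417 + 312)/((g(0) + 0*1)*(-8) - 318) = (-417 + 312)/((1/(2*(3 + 2*0)) + 0*1)*(-8) - 318) = -105/((1/(2*(3 + 0)) + 0)*(-8) - 318) = -105/(((½)/3 + 0)*(-8) - 318) = -105/(((½)*(⅓) + 0)*(-8) - 318) = -105/((⅙ + 0)*(-8) - 318) = -105/((⅙)*(-8) - 318) = -105/(-4/3 - 318) = -105/(-958/3) = -105*(-3/958) = 315/958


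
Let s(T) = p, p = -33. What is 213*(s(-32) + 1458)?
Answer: 303525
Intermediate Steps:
s(T) = -33
213*(s(-32) + 1458) = 213*(-33 + 1458) = 213*1425 = 303525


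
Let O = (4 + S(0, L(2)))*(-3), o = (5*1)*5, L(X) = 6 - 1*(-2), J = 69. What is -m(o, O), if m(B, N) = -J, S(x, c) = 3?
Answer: 69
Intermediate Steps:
L(X) = 8 (L(X) = 6 + 2 = 8)
o = 25 (o = 5*5 = 25)
O = -21 (O = (4 + 3)*(-3) = 7*(-3) = -21)
m(B, N) = -69 (m(B, N) = -1*69 = -69)
-m(o, O) = -1*(-69) = 69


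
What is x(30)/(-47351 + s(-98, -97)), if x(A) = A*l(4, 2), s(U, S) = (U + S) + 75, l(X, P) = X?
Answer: -120/47471 ≈ -0.0025279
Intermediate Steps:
s(U, S) = 75 + S + U (s(U, S) = (S + U) + 75 = 75 + S + U)
x(A) = 4*A (x(A) = A*4 = 4*A)
x(30)/(-47351 + s(-98, -97)) = (4*30)/(-47351 + (75 - 97 - 98)) = 120/(-47351 - 120) = 120/(-47471) = 120*(-1/47471) = -120/47471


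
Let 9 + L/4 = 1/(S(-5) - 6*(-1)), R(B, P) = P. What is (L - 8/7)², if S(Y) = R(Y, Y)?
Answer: 53824/49 ≈ 1098.4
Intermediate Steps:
S(Y) = Y
L = -32 (L = -36 + 4/(-5 - 6*(-1)) = -36 + 4/(-5 + 6) = -36 + 4/1 = -36 + 4*1 = -36 + 4 = -32)
(L - 8/7)² = (-32 - 8/7)² = (-232/7)² = 53824/49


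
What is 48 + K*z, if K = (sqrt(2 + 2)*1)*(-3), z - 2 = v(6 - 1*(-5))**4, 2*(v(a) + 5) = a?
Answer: 285/8 ≈ 35.625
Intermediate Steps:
v(a) = -5 + a/2
z = 33/16 (z = 2 + (-5 + (6 - 1*(-5))/2)**4 = 2 + (-5 + (6 + 5)/2)**4 = 2 + (-5 + (1/2)*11)**4 = 2 + (-5 + 11/2)**4 = 2 + (1/2)**4 = 2 + 1/16 = 33/16 ≈ 2.0625)
K = -6 (K = (sqrt(4)*1)*(-3) = (2*1)*(-3) = 2*(-3) = -6)
48 + K*z = 48 - 6*33/16 = 48 - 99/8 = 285/8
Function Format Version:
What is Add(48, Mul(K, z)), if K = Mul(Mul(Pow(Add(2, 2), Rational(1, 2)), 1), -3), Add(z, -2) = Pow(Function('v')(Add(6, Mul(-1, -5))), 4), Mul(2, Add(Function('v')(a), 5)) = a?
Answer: Rational(285, 8) ≈ 35.625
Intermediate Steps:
Function('v')(a) = Add(-5, Mul(Rational(1, 2), a))
z = Rational(33, 16) (z = Add(2, Pow(Add(-5, Mul(Rational(1, 2), Add(6, Mul(-1, -5)))), 4)) = Add(2, Pow(Add(-5, Mul(Rational(1, 2), Add(6, 5))), 4)) = Add(2, Pow(Add(-5, Mul(Rational(1, 2), 11)), 4)) = Add(2, Pow(Add(-5, Rational(11, 2)), 4)) = Add(2, Pow(Rational(1, 2), 4)) = Add(2, Rational(1, 16)) = Rational(33, 16) ≈ 2.0625)
K = -6 (K = Mul(Mul(Pow(4, Rational(1, 2)), 1), -3) = Mul(Mul(2, 1), -3) = Mul(2, -3) = -6)
Add(48, Mul(K, z)) = Add(48, Mul(-6, Rational(33, 16))) = Add(48, Rational(-99, 8)) = Rational(285, 8)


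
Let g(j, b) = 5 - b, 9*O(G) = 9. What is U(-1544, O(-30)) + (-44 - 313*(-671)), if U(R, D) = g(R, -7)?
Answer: 209991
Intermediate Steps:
O(G) = 1 (O(G) = (⅑)*9 = 1)
U(R, D) = 12 (U(R, D) = 5 - 1*(-7) = 5 + 7 = 12)
U(-1544, O(-30)) + (-44 - 313*(-671)) = 12 + (-44 - 313*(-671)) = 12 + (-44 + 210023) = 12 + 209979 = 209991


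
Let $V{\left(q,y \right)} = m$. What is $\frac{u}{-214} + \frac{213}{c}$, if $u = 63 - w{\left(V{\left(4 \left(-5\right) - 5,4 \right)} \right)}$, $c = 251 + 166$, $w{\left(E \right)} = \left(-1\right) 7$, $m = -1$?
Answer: $\frac{2732}{14873} \approx 0.18369$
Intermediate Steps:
$V{\left(q,y \right)} = -1$
$w{\left(E \right)} = -7$
$c = 417$
$u = 70$ ($u = 63 - -7 = 63 + 7 = 70$)
$\frac{u}{-214} + \frac{213}{c} = \frac{70}{-214} + \frac{213}{417} = 70 \left(- \frac{1}{214}\right) + 213 \cdot \frac{1}{417} = - \frac{35}{107} + \frac{71}{139} = \frac{2732}{14873}$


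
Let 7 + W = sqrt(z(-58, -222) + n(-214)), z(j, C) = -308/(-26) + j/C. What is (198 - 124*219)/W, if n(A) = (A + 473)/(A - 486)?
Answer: 27230275800/5376991 + 269580*sqrt(2444022087)/5376991 ≈ 7542.8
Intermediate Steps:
z(j, C) = 154/13 + j/C (z(j, C) = -308*(-1/26) + j/C = 154/13 + j/C)
n(A) = (473 + A)/(-486 + A)
W = -7 + sqrt(2444022087)/14430 (W = -7 + sqrt((154/13 - 58/(-222)) + (473 - 214)/(-486 - 214)) = -7 + sqrt((154/13 - 58*(-1/222)) + 259/(-700)) = -7 + sqrt((154/13 + 29/111) - 1/700*259) = -7 + sqrt(17471/1443 - 37/100) = -7 + sqrt(1693709/144300) = -7 + sqrt(2444022087)/14430 ≈ -3.5740)
(198 - 124*219)/W = (198 - 124*219)/(-7 + sqrt(2444022087)/14430) = (198 - 27156)/(-7 + sqrt(2444022087)/14430) = -26958/(-7 + sqrt(2444022087)/14430)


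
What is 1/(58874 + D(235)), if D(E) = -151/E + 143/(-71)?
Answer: 16685/982268364 ≈ 1.6986e-5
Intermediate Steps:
D(E) = -143/71 - 151/E (D(E) = -151/E + 143*(-1/71) = -151/E - 143/71 = -143/71 - 151/E)
1/(58874 + D(235)) = 1/(58874 + (-143/71 - 151/235)) = 1/(58874 - 44326/16685) = 1/(982268364/16685) = 16685/982268364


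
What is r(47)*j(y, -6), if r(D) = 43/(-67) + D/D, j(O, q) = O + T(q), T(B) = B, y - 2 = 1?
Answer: -72/67 ≈ -1.0746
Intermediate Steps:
y = 3 (y = 2 + 1 = 3)
j(O, q) = O + q
r(D) = 24/67 (r(D) = 43*(-1/67) + 1 = -43/67 + 1 = 24/67)
r(47)*j(y, -6) = 24*(3 - 6)/67 = (24/67)*(-3) = -72/67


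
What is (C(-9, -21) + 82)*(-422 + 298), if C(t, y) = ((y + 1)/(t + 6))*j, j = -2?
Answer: -25544/3 ≈ -8514.7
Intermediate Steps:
C(t, y) = -2*(1 + y)/(6 + t) (C(t, y) = ((y + 1)/(t + 6))*(-2) = ((1 + y)/(6 + t))*(-2) = -2*(1 + y)/(6 + t))
(C(-9, -21) + 82)*(-422 + 298) = (2*(-1 - 1*(-21))/(6 - 9) + 82)*(-422 + 298) = (2*(-1 + 21)/(-3) + 82)*(-124) = (2*(-⅓)*20 + 82)*(-124) = (-40/3 + 82)*(-124) = (206/3)*(-124) = -25544/3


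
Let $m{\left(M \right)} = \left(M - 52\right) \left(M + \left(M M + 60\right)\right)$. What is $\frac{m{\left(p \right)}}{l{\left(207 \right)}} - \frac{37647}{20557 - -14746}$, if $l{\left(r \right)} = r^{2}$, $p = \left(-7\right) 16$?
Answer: $- \frac{8215329863}{168077583} \approx -48.878$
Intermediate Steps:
$p = -112$
$m{\left(M \right)} = \left(-52 + M\right) \left(60 + M + M^{2}\right)$ ($m{\left(M \right)} = \left(-52 + M\right) \left(M + \left(M^{2} + 60\right)\right) = \left(-52 + M\right) \left(M + \left(60 + M^{2}\right)\right) = \left(-52 + M\right) \left(60 + M + M^{2}\right)$)
$\frac{m{\left(p \right)}}{l{\left(207 \right)}} - \frac{37647}{20557 - -14746} = \frac{-3120 + \left(-112\right)^{3} - 51 \left(-112\right)^{2} + 8 \left(-112\right)}{207^{2}} - \frac{37647}{20557 - -14746} = \frac{-3120 - 1404928 - 639744 - 896}{42849} - \frac{37647}{20557 + 14746} = \left(-3120 - 1404928 - 639744 - 896\right) \frac{1}{42849} - \frac{37647}{35303} = \left(-2048688\right) \frac{1}{42849} - \frac{37647}{35303} = - \frac{227632}{4761} - \frac{37647}{35303} = - \frac{8215329863}{168077583}$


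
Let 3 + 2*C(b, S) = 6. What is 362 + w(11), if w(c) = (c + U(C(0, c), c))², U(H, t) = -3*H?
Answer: 1617/4 ≈ 404.25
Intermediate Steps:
C(b, S) = 3/2 (C(b, S) = -3/2 + (½)*6 = -3/2 + 3 = 3/2)
w(c) = (-9/2 + c)² (w(c) = (c - 3*3/2)² = (c - 9/2)² = (-9/2 + c)²)
362 + w(11) = 362 + (-9 + 2*11)²/4 = 362 + (-9 + 22)²/4 = 362 + (¼)*13² = 362 + (¼)*169 = 362 + 169/4 = 1617/4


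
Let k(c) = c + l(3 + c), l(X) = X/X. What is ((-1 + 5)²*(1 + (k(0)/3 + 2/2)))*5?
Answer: 560/3 ≈ 186.67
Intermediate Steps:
l(X) = 1
k(c) = 1 + c (k(c) = c + 1 = 1 + c)
((-1 + 5)²*(1 + (k(0)/3 + 2/2)))*5 = ((-1 + 5)²*(1 + ((1 + 0)/3 + 2/2)))*5 = (4²*(1 + (1*(⅓) + 2*(½))))*5 = (16*(1 + (⅓ + 1)))*5 = (16*(1 + 4/3))*5 = (16*(7/3))*5 = (112/3)*5 = 560/3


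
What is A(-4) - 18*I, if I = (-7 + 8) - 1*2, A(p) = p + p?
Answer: 10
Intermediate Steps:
A(p) = 2*p
I = -1 (I = 1 - 2 = -1)
A(-4) - 18*I = 2*(-4) - 18*(-1) = -8 + 18 = 10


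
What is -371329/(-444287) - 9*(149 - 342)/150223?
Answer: 56553882886/66742126001 ≈ 0.84735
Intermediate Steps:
-371329/(-444287) - 9*(149 - 342)/150223 = -371329*(-1/444287) - 9*(-193)*(1/150223) = 371329/444287 + 1737*(1/150223) = 371329/444287 + 1737/150223 = 56553882886/66742126001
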